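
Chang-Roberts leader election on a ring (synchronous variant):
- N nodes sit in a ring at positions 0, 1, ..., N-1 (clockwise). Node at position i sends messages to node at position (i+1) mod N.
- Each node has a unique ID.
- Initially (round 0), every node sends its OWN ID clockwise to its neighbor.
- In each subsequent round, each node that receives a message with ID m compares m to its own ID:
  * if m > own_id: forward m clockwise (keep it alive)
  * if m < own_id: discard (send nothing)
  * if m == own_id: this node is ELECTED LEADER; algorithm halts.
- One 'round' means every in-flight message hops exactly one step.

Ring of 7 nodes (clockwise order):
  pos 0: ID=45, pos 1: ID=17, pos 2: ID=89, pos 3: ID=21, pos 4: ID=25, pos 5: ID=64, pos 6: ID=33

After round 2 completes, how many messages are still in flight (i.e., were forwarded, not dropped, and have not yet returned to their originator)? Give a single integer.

Round 1: pos1(id17) recv 45: fwd; pos2(id89) recv 17: drop; pos3(id21) recv 89: fwd; pos4(id25) recv 21: drop; pos5(id64) recv 25: drop; pos6(id33) recv 64: fwd; pos0(id45) recv 33: drop
Round 2: pos2(id89) recv 45: drop; pos4(id25) recv 89: fwd; pos0(id45) recv 64: fwd
After round 2: 2 messages still in flight

Answer: 2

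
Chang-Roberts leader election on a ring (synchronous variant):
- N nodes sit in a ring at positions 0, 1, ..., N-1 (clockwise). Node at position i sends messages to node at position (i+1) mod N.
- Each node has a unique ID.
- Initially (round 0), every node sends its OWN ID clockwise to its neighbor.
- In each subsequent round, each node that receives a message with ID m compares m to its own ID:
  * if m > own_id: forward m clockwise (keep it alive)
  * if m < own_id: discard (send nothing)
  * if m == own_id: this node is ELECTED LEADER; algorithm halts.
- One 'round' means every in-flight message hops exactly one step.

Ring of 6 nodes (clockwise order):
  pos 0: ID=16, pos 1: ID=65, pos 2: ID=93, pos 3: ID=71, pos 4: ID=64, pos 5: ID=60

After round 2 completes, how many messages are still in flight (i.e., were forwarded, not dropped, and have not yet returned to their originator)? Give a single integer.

Round 1: pos1(id65) recv 16: drop; pos2(id93) recv 65: drop; pos3(id71) recv 93: fwd; pos4(id64) recv 71: fwd; pos5(id60) recv 64: fwd; pos0(id16) recv 60: fwd
Round 2: pos4(id64) recv 93: fwd; pos5(id60) recv 71: fwd; pos0(id16) recv 64: fwd; pos1(id65) recv 60: drop
After round 2: 3 messages still in flight

Answer: 3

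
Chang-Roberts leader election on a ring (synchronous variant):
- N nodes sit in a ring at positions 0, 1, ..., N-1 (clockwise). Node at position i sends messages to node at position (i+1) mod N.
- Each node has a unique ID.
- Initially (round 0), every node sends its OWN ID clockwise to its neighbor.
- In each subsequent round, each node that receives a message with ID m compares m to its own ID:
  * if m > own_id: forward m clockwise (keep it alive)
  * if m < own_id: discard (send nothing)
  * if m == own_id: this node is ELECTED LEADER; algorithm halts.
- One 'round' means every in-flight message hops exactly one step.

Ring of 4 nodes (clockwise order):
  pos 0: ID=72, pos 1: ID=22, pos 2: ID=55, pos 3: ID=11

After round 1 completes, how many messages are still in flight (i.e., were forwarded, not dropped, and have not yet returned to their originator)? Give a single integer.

Round 1: pos1(id22) recv 72: fwd; pos2(id55) recv 22: drop; pos3(id11) recv 55: fwd; pos0(id72) recv 11: drop
After round 1: 2 messages still in flight

Answer: 2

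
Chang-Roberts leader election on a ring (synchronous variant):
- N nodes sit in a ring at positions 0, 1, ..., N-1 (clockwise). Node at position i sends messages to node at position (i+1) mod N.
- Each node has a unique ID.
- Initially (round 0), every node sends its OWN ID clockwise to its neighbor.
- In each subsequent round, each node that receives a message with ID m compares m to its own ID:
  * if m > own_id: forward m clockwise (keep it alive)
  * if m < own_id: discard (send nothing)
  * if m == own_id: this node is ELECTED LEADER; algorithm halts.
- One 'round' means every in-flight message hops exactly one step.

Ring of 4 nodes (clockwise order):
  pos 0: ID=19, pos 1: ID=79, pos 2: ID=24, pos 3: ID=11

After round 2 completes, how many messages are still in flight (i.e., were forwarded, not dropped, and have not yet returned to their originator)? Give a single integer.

Round 1: pos1(id79) recv 19: drop; pos2(id24) recv 79: fwd; pos3(id11) recv 24: fwd; pos0(id19) recv 11: drop
Round 2: pos3(id11) recv 79: fwd; pos0(id19) recv 24: fwd
After round 2: 2 messages still in flight

Answer: 2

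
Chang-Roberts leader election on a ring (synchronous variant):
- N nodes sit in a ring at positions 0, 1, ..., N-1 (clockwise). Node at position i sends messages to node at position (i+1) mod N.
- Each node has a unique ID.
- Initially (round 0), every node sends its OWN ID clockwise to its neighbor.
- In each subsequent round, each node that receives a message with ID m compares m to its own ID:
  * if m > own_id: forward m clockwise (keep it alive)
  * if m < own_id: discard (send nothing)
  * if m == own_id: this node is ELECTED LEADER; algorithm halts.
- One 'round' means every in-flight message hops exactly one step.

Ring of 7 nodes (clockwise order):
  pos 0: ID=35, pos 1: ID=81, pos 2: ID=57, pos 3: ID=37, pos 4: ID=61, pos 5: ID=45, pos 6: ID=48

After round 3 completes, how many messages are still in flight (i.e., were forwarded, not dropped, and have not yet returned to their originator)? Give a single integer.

Answer: 2

Derivation:
Round 1: pos1(id81) recv 35: drop; pos2(id57) recv 81: fwd; pos3(id37) recv 57: fwd; pos4(id61) recv 37: drop; pos5(id45) recv 61: fwd; pos6(id48) recv 45: drop; pos0(id35) recv 48: fwd
Round 2: pos3(id37) recv 81: fwd; pos4(id61) recv 57: drop; pos6(id48) recv 61: fwd; pos1(id81) recv 48: drop
Round 3: pos4(id61) recv 81: fwd; pos0(id35) recv 61: fwd
After round 3: 2 messages still in flight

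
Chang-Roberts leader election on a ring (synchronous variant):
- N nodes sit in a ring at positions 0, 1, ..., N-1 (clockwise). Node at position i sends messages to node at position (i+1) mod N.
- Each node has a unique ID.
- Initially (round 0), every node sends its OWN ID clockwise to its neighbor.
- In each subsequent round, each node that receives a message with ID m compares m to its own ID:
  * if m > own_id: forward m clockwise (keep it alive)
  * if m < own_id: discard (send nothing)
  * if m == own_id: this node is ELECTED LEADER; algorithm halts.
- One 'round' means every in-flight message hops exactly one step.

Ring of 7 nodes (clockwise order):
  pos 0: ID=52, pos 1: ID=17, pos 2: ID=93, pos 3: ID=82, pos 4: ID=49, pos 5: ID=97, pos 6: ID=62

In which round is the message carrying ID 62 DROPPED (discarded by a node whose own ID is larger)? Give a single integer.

Round 1: pos1(id17) recv 52: fwd; pos2(id93) recv 17: drop; pos3(id82) recv 93: fwd; pos4(id49) recv 82: fwd; pos5(id97) recv 49: drop; pos6(id62) recv 97: fwd; pos0(id52) recv 62: fwd
Round 2: pos2(id93) recv 52: drop; pos4(id49) recv 93: fwd; pos5(id97) recv 82: drop; pos0(id52) recv 97: fwd; pos1(id17) recv 62: fwd
Round 3: pos5(id97) recv 93: drop; pos1(id17) recv 97: fwd; pos2(id93) recv 62: drop
Round 4: pos2(id93) recv 97: fwd
Round 5: pos3(id82) recv 97: fwd
Round 6: pos4(id49) recv 97: fwd
Round 7: pos5(id97) recv 97: ELECTED
Message ID 62 originates at pos 6; dropped at pos 2 in round 3

Answer: 3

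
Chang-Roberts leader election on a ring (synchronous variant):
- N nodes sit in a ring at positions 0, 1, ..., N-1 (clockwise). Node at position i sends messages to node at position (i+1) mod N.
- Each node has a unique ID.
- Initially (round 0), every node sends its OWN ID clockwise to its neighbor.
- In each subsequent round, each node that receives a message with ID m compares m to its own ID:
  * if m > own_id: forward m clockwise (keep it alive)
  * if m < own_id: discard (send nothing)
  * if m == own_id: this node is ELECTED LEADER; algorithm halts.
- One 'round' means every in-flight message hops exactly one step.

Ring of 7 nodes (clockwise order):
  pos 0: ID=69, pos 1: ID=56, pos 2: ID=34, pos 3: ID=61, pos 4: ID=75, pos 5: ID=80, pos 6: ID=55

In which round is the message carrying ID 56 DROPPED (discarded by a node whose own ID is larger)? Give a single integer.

Round 1: pos1(id56) recv 69: fwd; pos2(id34) recv 56: fwd; pos3(id61) recv 34: drop; pos4(id75) recv 61: drop; pos5(id80) recv 75: drop; pos6(id55) recv 80: fwd; pos0(id69) recv 55: drop
Round 2: pos2(id34) recv 69: fwd; pos3(id61) recv 56: drop; pos0(id69) recv 80: fwd
Round 3: pos3(id61) recv 69: fwd; pos1(id56) recv 80: fwd
Round 4: pos4(id75) recv 69: drop; pos2(id34) recv 80: fwd
Round 5: pos3(id61) recv 80: fwd
Round 6: pos4(id75) recv 80: fwd
Round 7: pos5(id80) recv 80: ELECTED
Message ID 56 originates at pos 1; dropped at pos 3 in round 2

Answer: 2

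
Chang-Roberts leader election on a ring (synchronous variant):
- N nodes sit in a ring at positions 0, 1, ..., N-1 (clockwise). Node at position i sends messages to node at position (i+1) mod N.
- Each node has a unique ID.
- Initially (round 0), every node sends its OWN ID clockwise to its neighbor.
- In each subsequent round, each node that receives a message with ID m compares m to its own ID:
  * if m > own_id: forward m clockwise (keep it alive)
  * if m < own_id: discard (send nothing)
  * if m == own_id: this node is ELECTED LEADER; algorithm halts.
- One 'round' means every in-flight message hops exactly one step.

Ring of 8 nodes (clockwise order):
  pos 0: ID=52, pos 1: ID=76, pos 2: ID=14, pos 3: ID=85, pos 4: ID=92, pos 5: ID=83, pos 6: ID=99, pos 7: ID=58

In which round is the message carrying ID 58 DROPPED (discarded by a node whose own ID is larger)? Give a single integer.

Round 1: pos1(id76) recv 52: drop; pos2(id14) recv 76: fwd; pos3(id85) recv 14: drop; pos4(id92) recv 85: drop; pos5(id83) recv 92: fwd; pos6(id99) recv 83: drop; pos7(id58) recv 99: fwd; pos0(id52) recv 58: fwd
Round 2: pos3(id85) recv 76: drop; pos6(id99) recv 92: drop; pos0(id52) recv 99: fwd; pos1(id76) recv 58: drop
Round 3: pos1(id76) recv 99: fwd
Round 4: pos2(id14) recv 99: fwd
Round 5: pos3(id85) recv 99: fwd
Round 6: pos4(id92) recv 99: fwd
Round 7: pos5(id83) recv 99: fwd
Round 8: pos6(id99) recv 99: ELECTED
Message ID 58 originates at pos 7; dropped at pos 1 in round 2

Answer: 2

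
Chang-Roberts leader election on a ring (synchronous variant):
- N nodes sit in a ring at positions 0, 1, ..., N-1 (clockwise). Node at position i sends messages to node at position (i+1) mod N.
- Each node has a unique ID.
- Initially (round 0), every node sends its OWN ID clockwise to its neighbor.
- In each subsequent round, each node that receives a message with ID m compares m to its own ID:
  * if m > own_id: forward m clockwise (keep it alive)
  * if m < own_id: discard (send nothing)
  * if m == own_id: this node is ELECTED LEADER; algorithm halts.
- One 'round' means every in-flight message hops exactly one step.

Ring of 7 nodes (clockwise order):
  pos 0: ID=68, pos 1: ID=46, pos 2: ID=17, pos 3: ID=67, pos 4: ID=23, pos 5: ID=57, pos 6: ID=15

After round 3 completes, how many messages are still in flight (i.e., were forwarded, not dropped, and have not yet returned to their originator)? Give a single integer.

Answer: 2

Derivation:
Round 1: pos1(id46) recv 68: fwd; pos2(id17) recv 46: fwd; pos3(id67) recv 17: drop; pos4(id23) recv 67: fwd; pos5(id57) recv 23: drop; pos6(id15) recv 57: fwd; pos0(id68) recv 15: drop
Round 2: pos2(id17) recv 68: fwd; pos3(id67) recv 46: drop; pos5(id57) recv 67: fwd; pos0(id68) recv 57: drop
Round 3: pos3(id67) recv 68: fwd; pos6(id15) recv 67: fwd
After round 3: 2 messages still in flight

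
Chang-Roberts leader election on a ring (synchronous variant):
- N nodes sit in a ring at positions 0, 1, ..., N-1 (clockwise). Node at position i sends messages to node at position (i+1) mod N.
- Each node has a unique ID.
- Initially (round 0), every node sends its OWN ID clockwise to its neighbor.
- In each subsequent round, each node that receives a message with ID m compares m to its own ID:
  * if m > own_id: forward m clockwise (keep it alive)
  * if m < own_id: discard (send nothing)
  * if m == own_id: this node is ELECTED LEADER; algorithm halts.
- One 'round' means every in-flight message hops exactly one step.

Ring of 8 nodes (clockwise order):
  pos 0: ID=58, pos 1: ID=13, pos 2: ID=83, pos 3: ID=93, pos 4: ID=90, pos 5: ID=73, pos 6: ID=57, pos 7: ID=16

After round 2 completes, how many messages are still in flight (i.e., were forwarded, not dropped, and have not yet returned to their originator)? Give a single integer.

Answer: 3

Derivation:
Round 1: pos1(id13) recv 58: fwd; pos2(id83) recv 13: drop; pos3(id93) recv 83: drop; pos4(id90) recv 93: fwd; pos5(id73) recv 90: fwd; pos6(id57) recv 73: fwd; pos7(id16) recv 57: fwd; pos0(id58) recv 16: drop
Round 2: pos2(id83) recv 58: drop; pos5(id73) recv 93: fwd; pos6(id57) recv 90: fwd; pos7(id16) recv 73: fwd; pos0(id58) recv 57: drop
After round 2: 3 messages still in flight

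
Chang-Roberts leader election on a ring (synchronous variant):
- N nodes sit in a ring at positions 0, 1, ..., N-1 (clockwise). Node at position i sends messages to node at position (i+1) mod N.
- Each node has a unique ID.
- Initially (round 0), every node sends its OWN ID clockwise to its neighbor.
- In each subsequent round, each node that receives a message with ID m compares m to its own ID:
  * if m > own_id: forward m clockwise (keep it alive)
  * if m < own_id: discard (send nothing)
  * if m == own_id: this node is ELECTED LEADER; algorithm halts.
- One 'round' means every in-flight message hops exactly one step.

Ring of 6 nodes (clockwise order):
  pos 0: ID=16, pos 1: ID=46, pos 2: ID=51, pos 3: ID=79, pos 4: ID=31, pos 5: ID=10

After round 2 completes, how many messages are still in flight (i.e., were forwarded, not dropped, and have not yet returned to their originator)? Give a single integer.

Answer: 2

Derivation:
Round 1: pos1(id46) recv 16: drop; pos2(id51) recv 46: drop; pos3(id79) recv 51: drop; pos4(id31) recv 79: fwd; pos5(id10) recv 31: fwd; pos0(id16) recv 10: drop
Round 2: pos5(id10) recv 79: fwd; pos0(id16) recv 31: fwd
After round 2: 2 messages still in flight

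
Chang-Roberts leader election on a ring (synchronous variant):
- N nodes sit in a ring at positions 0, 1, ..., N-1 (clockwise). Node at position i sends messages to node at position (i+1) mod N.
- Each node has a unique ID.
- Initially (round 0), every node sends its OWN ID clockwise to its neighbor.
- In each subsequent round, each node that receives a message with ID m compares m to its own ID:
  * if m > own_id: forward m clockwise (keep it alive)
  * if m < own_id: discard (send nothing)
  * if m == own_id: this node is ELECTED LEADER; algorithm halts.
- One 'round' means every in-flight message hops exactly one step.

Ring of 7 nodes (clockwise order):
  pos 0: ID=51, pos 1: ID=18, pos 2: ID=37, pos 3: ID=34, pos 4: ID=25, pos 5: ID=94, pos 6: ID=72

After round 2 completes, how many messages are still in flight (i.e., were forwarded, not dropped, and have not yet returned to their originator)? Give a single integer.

Round 1: pos1(id18) recv 51: fwd; pos2(id37) recv 18: drop; pos3(id34) recv 37: fwd; pos4(id25) recv 34: fwd; pos5(id94) recv 25: drop; pos6(id72) recv 94: fwd; pos0(id51) recv 72: fwd
Round 2: pos2(id37) recv 51: fwd; pos4(id25) recv 37: fwd; pos5(id94) recv 34: drop; pos0(id51) recv 94: fwd; pos1(id18) recv 72: fwd
After round 2: 4 messages still in flight

Answer: 4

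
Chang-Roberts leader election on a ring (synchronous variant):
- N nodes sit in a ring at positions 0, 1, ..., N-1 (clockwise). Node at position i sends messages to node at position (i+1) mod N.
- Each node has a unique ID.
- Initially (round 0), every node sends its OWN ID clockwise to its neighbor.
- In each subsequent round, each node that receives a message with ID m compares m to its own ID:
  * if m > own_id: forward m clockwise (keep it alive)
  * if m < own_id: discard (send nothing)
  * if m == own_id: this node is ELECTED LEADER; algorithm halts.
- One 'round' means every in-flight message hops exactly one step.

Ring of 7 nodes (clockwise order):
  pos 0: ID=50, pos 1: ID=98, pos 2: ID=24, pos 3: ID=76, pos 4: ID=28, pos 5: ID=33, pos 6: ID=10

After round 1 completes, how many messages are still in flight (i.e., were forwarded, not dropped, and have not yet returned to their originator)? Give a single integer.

Answer: 3

Derivation:
Round 1: pos1(id98) recv 50: drop; pos2(id24) recv 98: fwd; pos3(id76) recv 24: drop; pos4(id28) recv 76: fwd; pos5(id33) recv 28: drop; pos6(id10) recv 33: fwd; pos0(id50) recv 10: drop
After round 1: 3 messages still in flight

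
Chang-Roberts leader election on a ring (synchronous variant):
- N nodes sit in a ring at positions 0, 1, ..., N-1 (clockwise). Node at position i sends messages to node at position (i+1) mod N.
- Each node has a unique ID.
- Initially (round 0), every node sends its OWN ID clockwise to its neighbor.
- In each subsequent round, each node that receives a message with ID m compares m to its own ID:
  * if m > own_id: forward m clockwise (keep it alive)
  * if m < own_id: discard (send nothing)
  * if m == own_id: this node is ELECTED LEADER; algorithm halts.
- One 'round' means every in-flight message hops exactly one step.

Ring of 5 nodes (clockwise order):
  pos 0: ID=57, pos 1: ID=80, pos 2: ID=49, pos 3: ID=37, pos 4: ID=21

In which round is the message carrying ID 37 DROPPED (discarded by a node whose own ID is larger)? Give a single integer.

Round 1: pos1(id80) recv 57: drop; pos2(id49) recv 80: fwd; pos3(id37) recv 49: fwd; pos4(id21) recv 37: fwd; pos0(id57) recv 21: drop
Round 2: pos3(id37) recv 80: fwd; pos4(id21) recv 49: fwd; pos0(id57) recv 37: drop
Round 3: pos4(id21) recv 80: fwd; pos0(id57) recv 49: drop
Round 4: pos0(id57) recv 80: fwd
Round 5: pos1(id80) recv 80: ELECTED
Message ID 37 originates at pos 3; dropped at pos 0 in round 2

Answer: 2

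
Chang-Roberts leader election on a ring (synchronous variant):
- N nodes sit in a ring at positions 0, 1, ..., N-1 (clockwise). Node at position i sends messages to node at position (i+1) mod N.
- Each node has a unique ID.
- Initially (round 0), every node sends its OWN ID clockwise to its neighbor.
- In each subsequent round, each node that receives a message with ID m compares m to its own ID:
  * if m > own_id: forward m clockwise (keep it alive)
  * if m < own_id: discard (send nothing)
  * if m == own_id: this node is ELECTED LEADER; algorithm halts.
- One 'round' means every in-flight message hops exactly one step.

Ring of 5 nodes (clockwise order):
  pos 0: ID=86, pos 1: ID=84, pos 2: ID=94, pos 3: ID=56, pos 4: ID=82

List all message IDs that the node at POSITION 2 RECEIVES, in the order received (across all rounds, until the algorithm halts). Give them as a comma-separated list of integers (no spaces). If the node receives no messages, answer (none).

Answer: 84,86,94

Derivation:
Round 1: pos1(id84) recv 86: fwd; pos2(id94) recv 84: drop; pos3(id56) recv 94: fwd; pos4(id82) recv 56: drop; pos0(id86) recv 82: drop
Round 2: pos2(id94) recv 86: drop; pos4(id82) recv 94: fwd
Round 3: pos0(id86) recv 94: fwd
Round 4: pos1(id84) recv 94: fwd
Round 5: pos2(id94) recv 94: ELECTED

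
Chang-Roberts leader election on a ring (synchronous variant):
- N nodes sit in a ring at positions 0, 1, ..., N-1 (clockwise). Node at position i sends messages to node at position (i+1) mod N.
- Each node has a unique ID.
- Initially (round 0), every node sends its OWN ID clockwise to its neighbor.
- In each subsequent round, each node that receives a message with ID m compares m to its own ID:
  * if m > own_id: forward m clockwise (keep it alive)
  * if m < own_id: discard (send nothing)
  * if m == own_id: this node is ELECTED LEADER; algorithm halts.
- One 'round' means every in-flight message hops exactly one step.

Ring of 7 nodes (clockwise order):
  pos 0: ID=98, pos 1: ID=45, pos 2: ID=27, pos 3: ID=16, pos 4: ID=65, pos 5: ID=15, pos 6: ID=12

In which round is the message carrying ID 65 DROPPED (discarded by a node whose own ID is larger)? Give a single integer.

Answer: 3

Derivation:
Round 1: pos1(id45) recv 98: fwd; pos2(id27) recv 45: fwd; pos3(id16) recv 27: fwd; pos4(id65) recv 16: drop; pos5(id15) recv 65: fwd; pos6(id12) recv 15: fwd; pos0(id98) recv 12: drop
Round 2: pos2(id27) recv 98: fwd; pos3(id16) recv 45: fwd; pos4(id65) recv 27: drop; pos6(id12) recv 65: fwd; pos0(id98) recv 15: drop
Round 3: pos3(id16) recv 98: fwd; pos4(id65) recv 45: drop; pos0(id98) recv 65: drop
Round 4: pos4(id65) recv 98: fwd
Round 5: pos5(id15) recv 98: fwd
Round 6: pos6(id12) recv 98: fwd
Round 7: pos0(id98) recv 98: ELECTED
Message ID 65 originates at pos 4; dropped at pos 0 in round 3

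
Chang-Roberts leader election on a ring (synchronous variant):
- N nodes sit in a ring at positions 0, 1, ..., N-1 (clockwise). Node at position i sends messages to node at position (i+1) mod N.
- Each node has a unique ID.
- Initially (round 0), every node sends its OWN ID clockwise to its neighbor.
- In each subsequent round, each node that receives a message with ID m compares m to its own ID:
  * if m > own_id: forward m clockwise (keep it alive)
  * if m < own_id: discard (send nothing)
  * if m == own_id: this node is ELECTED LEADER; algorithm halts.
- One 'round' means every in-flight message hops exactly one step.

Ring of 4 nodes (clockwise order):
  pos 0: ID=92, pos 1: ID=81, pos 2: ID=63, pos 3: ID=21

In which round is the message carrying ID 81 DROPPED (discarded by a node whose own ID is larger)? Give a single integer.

Round 1: pos1(id81) recv 92: fwd; pos2(id63) recv 81: fwd; pos3(id21) recv 63: fwd; pos0(id92) recv 21: drop
Round 2: pos2(id63) recv 92: fwd; pos3(id21) recv 81: fwd; pos0(id92) recv 63: drop
Round 3: pos3(id21) recv 92: fwd; pos0(id92) recv 81: drop
Round 4: pos0(id92) recv 92: ELECTED
Message ID 81 originates at pos 1; dropped at pos 0 in round 3

Answer: 3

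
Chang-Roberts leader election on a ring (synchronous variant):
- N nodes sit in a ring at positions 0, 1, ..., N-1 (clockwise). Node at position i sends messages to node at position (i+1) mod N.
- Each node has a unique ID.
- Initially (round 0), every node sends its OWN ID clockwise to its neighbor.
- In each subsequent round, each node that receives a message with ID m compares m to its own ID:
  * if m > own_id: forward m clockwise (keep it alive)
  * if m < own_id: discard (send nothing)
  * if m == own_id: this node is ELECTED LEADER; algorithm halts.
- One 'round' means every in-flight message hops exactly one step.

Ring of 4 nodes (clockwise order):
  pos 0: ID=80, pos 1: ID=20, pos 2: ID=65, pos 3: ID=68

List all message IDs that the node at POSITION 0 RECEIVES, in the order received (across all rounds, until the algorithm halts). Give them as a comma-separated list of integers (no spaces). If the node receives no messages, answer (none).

Answer: 68,80

Derivation:
Round 1: pos1(id20) recv 80: fwd; pos2(id65) recv 20: drop; pos3(id68) recv 65: drop; pos0(id80) recv 68: drop
Round 2: pos2(id65) recv 80: fwd
Round 3: pos3(id68) recv 80: fwd
Round 4: pos0(id80) recv 80: ELECTED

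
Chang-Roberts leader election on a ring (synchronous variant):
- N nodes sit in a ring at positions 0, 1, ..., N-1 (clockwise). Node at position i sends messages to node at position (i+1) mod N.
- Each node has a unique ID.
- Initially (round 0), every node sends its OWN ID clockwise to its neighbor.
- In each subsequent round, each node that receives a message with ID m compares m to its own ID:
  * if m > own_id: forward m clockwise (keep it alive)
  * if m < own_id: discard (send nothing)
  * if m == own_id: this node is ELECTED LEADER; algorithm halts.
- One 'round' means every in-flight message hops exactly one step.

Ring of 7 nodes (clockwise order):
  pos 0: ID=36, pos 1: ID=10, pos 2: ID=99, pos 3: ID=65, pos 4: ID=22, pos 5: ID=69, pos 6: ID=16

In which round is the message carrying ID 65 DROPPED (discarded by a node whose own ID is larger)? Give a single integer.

Round 1: pos1(id10) recv 36: fwd; pos2(id99) recv 10: drop; pos3(id65) recv 99: fwd; pos4(id22) recv 65: fwd; pos5(id69) recv 22: drop; pos6(id16) recv 69: fwd; pos0(id36) recv 16: drop
Round 2: pos2(id99) recv 36: drop; pos4(id22) recv 99: fwd; pos5(id69) recv 65: drop; pos0(id36) recv 69: fwd
Round 3: pos5(id69) recv 99: fwd; pos1(id10) recv 69: fwd
Round 4: pos6(id16) recv 99: fwd; pos2(id99) recv 69: drop
Round 5: pos0(id36) recv 99: fwd
Round 6: pos1(id10) recv 99: fwd
Round 7: pos2(id99) recv 99: ELECTED
Message ID 65 originates at pos 3; dropped at pos 5 in round 2

Answer: 2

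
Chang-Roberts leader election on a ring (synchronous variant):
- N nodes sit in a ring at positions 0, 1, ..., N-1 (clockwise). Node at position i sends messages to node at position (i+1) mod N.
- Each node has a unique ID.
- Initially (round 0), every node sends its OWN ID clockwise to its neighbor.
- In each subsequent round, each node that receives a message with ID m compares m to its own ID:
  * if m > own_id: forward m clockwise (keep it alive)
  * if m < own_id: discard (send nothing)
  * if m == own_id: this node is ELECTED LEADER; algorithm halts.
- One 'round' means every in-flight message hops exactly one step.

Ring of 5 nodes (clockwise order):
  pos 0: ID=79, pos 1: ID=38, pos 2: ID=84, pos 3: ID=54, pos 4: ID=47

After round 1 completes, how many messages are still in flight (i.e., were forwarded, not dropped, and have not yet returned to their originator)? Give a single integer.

Round 1: pos1(id38) recv 79: fwd; pos2(id84) recv 38: drop; pos3(id54) recv 84: fwd; pos4(id47) recv 54: fwd; pos0(id79) recv 47: drop
After round 1: 3 messages still in flight

Answer: 3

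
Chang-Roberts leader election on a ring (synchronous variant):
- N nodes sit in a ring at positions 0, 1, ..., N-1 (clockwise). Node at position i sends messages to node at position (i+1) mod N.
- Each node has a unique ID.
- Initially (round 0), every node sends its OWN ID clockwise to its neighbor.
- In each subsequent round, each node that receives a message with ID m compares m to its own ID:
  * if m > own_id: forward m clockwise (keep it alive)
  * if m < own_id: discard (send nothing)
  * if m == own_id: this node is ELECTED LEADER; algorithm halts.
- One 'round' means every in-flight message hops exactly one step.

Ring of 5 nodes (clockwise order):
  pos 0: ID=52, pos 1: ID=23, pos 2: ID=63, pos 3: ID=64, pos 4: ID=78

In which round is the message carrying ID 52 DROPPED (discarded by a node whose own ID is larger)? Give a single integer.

Round 1: pos1(id23) recv 52: fwd; pos2(id63) recv 23: drop; pos3(id64) recv 63: drop; pos4(id78) recv 64: drop; pos0(id52) recv 78: fwd
Round 2: pos2(id63) recv 52: drop; pos1(id23) recv 78: fwd
Round 3: pos2(id63) recv 78: fwd
Round 4: pos3(id64) recv 78: fwd
Round 5: pos4(id78) recv 78: ELECTED
Message ID 52 originates at pos 0; dropped at pos 2 in round 2

Answer: 2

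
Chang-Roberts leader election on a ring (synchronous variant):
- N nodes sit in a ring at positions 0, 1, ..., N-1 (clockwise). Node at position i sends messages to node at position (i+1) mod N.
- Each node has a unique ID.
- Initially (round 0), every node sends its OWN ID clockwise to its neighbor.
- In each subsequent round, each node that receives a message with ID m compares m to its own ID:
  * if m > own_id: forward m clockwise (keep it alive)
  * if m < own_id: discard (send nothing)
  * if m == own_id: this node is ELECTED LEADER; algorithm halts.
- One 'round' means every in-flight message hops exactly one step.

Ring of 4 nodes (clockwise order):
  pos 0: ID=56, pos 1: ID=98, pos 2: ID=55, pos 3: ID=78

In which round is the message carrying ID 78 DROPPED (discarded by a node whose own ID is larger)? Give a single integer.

Round 1: pos1(id98) recv 56: drop; pos2(id55) recv 98: fwd; pos3(id78) recv 55: drop; pos0(id56) recv 78: fwd
Round 2: pos3(id78) recv 98: fwd; pos1(id98) recv 78: drop
Round 3: pos0(id56) recv 98: fwd
Round 4: pos1(id98) recv 98: ELECTED
Message ID 78 originates at pos 3; dropped at pos 1 in round 2

Answer: 2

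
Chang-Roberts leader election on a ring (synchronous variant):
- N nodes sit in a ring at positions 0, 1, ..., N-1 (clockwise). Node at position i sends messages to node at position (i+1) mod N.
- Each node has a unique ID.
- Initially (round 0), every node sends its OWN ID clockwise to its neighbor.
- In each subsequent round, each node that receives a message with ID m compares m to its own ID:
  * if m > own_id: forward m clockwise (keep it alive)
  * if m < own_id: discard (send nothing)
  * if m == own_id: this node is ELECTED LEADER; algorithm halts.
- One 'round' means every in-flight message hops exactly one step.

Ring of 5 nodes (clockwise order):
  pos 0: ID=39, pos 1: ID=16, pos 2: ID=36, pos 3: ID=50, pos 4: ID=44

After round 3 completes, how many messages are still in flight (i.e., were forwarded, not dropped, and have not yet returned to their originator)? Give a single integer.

Round 1: pos1(id16) recv 39: fwd; pos2(id36) recv 16: drop; pos3(id50) recv 36: drop; pos4(id44) recv 50: fwd; pos0(id39) recv 44: fwd
Round 2: pos2(id36) recv 39: fwd; pos0(id39) recv 50: fwd; pos1(id16) recv 44: fwd
Round 3: pos3(id50) recv 39: drop; pos1(id16) recv 50: fwd; pos2(id36) recv 44: fwd
After round 3: 2 messages still in flight

Answer: 2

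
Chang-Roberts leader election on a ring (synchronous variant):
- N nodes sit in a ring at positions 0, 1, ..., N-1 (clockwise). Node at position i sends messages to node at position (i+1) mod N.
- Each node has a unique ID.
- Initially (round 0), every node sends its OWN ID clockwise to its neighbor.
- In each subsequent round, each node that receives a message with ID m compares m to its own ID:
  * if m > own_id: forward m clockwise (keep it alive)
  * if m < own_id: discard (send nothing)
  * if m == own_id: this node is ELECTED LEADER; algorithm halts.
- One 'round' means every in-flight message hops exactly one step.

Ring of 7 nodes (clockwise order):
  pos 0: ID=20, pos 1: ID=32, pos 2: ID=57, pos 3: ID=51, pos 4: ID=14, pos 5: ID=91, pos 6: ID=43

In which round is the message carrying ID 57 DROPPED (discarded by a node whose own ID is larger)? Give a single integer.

Round 1: pos1(id32) recv 20: drop; pos2(id57) recv 32: drop; pos3(id51) recv 57: fwd; pos4(id14) recv 51: fwd; pos5(id91) recv 14: drop; pos6(id43) recv 91: fwd; pos0(id20) recv 43: fwd
Round 2: pos4(id14) recv 57: fwd; pos5(id91) recv 51: drop; pos0(id20) recv 91: fwd; pos1(id32) recv 43: fwd
Round 3: pos5(id91) recv 57: drop; pos1(id32) recv 91: fwd; pos2(id57) recv 43: drop
Round 4: pos2(id57) recv 91: fwd
Round 5: pos3(id51) recv 91: fwd
Round 6: pos4(id14) recv 91: fwd
Round 7: pos5(id91) recv 91: ELECTED
Message ID 57 originates at pos 2; dropped at pos 5 in round 3

Answer: 3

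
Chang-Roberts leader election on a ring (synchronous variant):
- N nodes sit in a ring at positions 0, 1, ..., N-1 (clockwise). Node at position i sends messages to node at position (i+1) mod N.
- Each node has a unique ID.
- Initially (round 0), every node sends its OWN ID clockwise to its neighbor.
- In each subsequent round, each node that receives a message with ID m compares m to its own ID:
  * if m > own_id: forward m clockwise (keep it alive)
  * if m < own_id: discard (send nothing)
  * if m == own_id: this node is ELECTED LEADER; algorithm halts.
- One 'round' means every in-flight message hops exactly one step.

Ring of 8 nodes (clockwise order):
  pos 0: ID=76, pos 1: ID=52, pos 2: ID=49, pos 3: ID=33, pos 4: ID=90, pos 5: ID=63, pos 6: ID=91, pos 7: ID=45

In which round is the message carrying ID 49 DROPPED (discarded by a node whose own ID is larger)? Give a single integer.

Round 1: pos1(id52) recv 76: fwd; pos2(id49) recv 52: fwd; pos3(id33) recv 49: fwd; pos4(id90) recv 33: drop; pos5(id63) recv 90: fwd; pos6(id91) recv 63: drop; pos7(id45) recv 91: fwd; pos0(id76) recv 45: drop
Round 2: pos2(id49) recv 76: fwd; pos3(id33) recv 52: fwd; pos4(id90) recv 49: drop; pos6(id91) recv 90: drop; pos0(id76) recv 91: fwd
Round 3: pos3(id33) recv 76: fwd; pos4(id90) recv 52: drop; pos1(id52) recv 91: fwd
Round 4: pos4(id90) recv 76: drop; pos2(id49) recv 91: fwd
Round 5: pos3(id33) recv 91: fwd
Round 6: pos4(id90) recv 91: fwd
Round 7: pos5(id63) recv 91: fwd
Round 8: pos6(id91) recv 91: ELECTED
Message ID 49 originates at pos 2; dropped at pos 4 in round 2

Answer: 2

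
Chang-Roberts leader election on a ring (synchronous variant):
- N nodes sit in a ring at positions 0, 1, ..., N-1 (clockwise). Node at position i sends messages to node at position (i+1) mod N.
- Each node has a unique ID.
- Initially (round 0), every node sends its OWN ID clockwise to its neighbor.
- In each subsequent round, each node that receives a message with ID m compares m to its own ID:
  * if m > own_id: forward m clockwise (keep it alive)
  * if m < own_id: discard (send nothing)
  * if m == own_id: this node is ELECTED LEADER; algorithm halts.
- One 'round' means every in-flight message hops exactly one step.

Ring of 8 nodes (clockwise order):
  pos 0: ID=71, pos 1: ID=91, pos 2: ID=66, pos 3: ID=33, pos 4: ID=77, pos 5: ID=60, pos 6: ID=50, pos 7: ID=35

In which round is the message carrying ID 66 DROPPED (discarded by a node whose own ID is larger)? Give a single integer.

Round 1: pos1(id91) recv 71: drop; pos2(id66) recv 91: fwd; pos3(id33) recv 66: fwd; pos4(id77) recv 33: drop; pos5(id60) recv 77: fwd; pos6(id50) recv 60: fwd; pos7(id35) recv 50: fwd; pos0(id71) recv 35: drop
Round 2: pos3(id33) recv 91: fwd; pos4(id77) recv 66: drop; pos6(id50) recv 77: fwd; pos7(id35) recv 60: fwd; pos0(id71) recv 50: drop
Round 3: pos4(id77) recv 91: fwd; pos7(id35) recv 77: fwd; pos0(id71) recv 60: drop
Round 4: pos5(id60) recv 91: fwd; pos0(id71) recv 77: fwd
Round 5: pos6(id50) recv 91: fwd; pos1(id91) recv 77: drop
Round 6: pos7(id35) recv 91: fwd
Round 7: pos0(id71) recv 91: fwd
Round 8: pos1(id91) recv 91: ELECTED
Message ID 66 originates at pos 2; dropped at pos 4 in round 2

Answer: 2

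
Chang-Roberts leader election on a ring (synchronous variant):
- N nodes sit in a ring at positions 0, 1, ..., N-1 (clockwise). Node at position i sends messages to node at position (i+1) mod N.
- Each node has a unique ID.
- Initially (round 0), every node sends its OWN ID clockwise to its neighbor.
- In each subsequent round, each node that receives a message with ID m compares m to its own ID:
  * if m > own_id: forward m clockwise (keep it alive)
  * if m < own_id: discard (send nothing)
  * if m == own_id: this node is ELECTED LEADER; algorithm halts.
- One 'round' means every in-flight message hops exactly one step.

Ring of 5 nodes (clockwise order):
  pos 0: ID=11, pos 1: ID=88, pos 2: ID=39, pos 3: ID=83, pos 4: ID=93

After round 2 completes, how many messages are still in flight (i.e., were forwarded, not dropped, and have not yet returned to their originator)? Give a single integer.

Answer: 2

Derivation:
Round 1: pos1(id88) recv 11: drop; pos2(id39) recv 88: fwd; pos3(id83) recv 39: drop; pos4(id93) recv 83: drop; pos0(id11) recv 93: fwd
Round 2: pos3(id83) recv 88: fwd; pos1(id88) recv 93: fwd
After round 2: 2 messages still in flight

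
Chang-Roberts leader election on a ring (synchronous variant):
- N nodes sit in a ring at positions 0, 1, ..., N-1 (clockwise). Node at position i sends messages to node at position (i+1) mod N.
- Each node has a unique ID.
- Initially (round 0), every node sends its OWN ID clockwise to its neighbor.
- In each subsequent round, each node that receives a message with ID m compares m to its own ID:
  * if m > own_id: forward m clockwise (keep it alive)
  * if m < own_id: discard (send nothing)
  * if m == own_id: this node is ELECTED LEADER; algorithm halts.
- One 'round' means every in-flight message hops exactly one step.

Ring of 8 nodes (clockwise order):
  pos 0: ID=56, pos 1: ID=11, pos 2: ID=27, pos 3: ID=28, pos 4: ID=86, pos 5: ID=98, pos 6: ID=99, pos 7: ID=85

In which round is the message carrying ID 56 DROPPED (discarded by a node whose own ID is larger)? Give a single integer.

Answer: 4

Derivation:
Round 1: pos1(id11) recv 56: fwd; pos2(id27) recv 11: drop; pos3(id28) recv 27: drop; pos4(id86) recv 28: drop; pos5(id98) recv 86: drop; pos6(id99) recv 98: drop; pos7(id85) recv 99: fwd; pos0(id56) recv 85: fwd
Round 2: pos2(id27) recv 56: fwd; pos0(id56) recv 99: fwd; pos1(id11) recv 85: fwd
Round 3: pos3(id28) recv 56: fwd; pos1(id11) recv 99: fwd; pos2(id27) recv 85: fwd
Round 4: pos4(id86) recv 56: drop; pos2(id27) recv 99: fwd; pos3(id28) recv 85: fwd
Round 5: pos3(id28) recv 99: fwd; pos4(id86) recv 85: drop
Round 6: pos4(id86) recv 99: fwd
Round 7: pos5(id98) recv 99: fwd
Round 8: pos6(id99) recv 99: ELECTED
Message ID 56 originates at pos 0; dropped at pos 4 in round 4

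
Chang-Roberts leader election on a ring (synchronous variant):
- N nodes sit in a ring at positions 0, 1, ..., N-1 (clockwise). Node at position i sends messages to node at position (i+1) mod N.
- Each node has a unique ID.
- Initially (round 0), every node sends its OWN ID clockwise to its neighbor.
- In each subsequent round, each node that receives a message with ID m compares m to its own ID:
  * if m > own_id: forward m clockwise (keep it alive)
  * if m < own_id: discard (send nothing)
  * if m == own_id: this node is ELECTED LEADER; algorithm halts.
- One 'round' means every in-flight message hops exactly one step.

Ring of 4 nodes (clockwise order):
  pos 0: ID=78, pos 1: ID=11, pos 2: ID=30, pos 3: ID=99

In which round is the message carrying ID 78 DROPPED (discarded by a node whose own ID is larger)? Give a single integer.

Answer: 3

Derivation:
Round 1: pos1(id11) recv 78: fwd; pos2(id30) recv 11: drop; pos3(id99) recv 30: drop; pos0(id78) recv 99: fwd
Round 2: pos2(id30) recv 78: fwd; pos1(id11) recv 99: fwd
Round 3: pos3(id99) recv 78: drop; pos2(id30) recv 99: fwd
Round 4: pos3(id99) recv 99: ELECTED
Message ID 78 originates at pos 0; dropped at pos 3 in round 3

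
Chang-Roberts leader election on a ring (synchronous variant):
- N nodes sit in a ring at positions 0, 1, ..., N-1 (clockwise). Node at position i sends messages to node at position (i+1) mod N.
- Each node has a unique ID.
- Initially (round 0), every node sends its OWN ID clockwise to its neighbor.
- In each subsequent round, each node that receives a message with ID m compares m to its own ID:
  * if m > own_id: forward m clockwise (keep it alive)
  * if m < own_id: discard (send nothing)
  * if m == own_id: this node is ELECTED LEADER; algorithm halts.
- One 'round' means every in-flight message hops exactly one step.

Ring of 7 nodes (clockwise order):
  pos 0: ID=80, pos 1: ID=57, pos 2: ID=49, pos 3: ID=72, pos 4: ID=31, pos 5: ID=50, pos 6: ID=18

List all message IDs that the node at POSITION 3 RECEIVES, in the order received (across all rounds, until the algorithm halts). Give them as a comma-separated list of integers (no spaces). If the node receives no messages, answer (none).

Answer: 49,57,80

Derivation:
Round 1: pos1(id57) recv 80: fwd; pos2(id49) recv 57: fwd; pos3(id72) recv 49: drop; pos4(id31) recv 72: fwd; pos5(id50) recv 31: drop; pos6(id18) recv 50: fwd; pos0(id80) recv 18: drop
Round 2: pos2(id49) recv 80: fwd; pos3(id72) recv 57: drop; pos5(id50) recv 72: fwd; pos0(id80) recv 50: drop
Round 3: pos3(id72) recv 80: fwd; pos6(id18) recv 72: fwd
Round 4: pos4(id31) recv 80: fwd; pos0(id80) recv 72: drop
Round 5: pos5(id50) recv 80: fwd
Round 6: pos6(id18) recv 80: fwd
Round 7: pos0(id80) recv 80: ELECTED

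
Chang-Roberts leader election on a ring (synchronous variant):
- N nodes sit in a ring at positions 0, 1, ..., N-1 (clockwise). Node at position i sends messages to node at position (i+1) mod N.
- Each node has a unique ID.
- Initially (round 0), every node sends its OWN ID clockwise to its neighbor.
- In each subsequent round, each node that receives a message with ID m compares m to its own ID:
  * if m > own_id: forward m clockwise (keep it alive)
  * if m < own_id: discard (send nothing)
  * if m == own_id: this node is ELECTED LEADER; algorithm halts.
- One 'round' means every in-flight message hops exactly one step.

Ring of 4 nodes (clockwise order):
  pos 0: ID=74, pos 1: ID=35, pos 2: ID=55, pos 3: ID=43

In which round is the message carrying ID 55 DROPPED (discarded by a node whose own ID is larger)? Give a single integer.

Answer: 2

Derivation:
Round 1: pos1(id35) recv 74: fwd; pos2(id55) recv 35: drop; pos3(id43) recv 55: fwd; pos0(id74) recv 43: drop
Round 2: pos2(id55) recv 74: fwd; pos0(id74) recv 55: drop
Round 3: pos3(id43) recv 74: fwd
Round 4: pos0(id74) recv 74: ELECTED
Message ID 55 originates at pos 2; dropped at pos 0 in round 2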